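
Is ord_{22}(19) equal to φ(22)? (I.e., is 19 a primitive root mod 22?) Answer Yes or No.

Yes

φ(22) = φ(2)·φ(11) = 1·10 = 10 = 2 · 5.
An element g generates (Z/22Z)^× iff g^(10/q) ≢ 1 (mod 22) for each prime q ∈ {2, 5}.
19^5 ≡ 21 (mod 22)  [q = 2: ≢ 1 ✓]
19^2 ≡ 9 (mod 22)  [q = 5: ≢ 1 ✓]
All checks pass, so 19 has order 10 and is a primitive root modulo 22.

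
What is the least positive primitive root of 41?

φ(41) = 41 − 1 = 40 = 2^3 · 5.
Test candidates g = 2, 3, … against the prime factors q ∈ {2, 5} of φ(41): g is a generator iff g^(40/q) ≢ 1 for every such q.
g = 2: 2^20 ≡ 1 — hits 1, so not a primitive root.
g = 3: 3^20 ≡ 40; 3^8 ≡ 1 — hits 1, so not a primitive root.
g = 4: 4^20 ≡ 1 — hits 1, so not a primitive root.
g = 5: 5^20 ≡ 1 — hits 1, so not a primitive root.
g = 6: 6^20 ≡ 40; 6^8 ≡ 10 — none is 1, so 6 is a primitive root.
The smallest primitive root modulo 41 is 6.

6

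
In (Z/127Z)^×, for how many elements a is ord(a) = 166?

0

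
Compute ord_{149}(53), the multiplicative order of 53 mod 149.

Since 53 ∈ (Z/149Z)^×, its order divides φ(149) = 149 − 1 = 148 = 2^2 · 37.
Divisors of 148: 1, 2, 4, 37, 74, 148.
Test each divisor d:
53^1 ≡ 53 (mod 149)
53^2 ≡ 127 (mod 149)
53^4 ≡ 37 (mod 149)
53^37 ≡ 148 (mod 149)
53^74 ≡ 1 (mod 149) ✓
So ord_149(53) = 74.

74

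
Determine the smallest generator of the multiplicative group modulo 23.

5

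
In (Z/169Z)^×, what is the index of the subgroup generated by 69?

The order of 69 must divide φ(169) = φ(13^2) = 13·(13−1) = 156 = 2^2 · 3 · 13.
Divisors of 156: 1, 2, 3, 4, 6, 12, 13, 26, 39, 52, 78, 156.
Check 69^d mod 169 for each divisor in increasing order:
69^1 ≡ 69 (mod 169)
69^2 ≡ 29 (mod 169)
69^3 ≡ 142 (mod 169)
69^4 ≡ 165 (mod 169)
69^6 ≡ 53 (mod 169)
69^12 ≡ 105 (mod 169)
69^13 ≡ 147 (mod 169)
69^26 ≡ 146 (mod 169)
69^39 ≡ 168 (mod 169)
69^52 ≡ 22 (mod 169)
69^78 ≡ 1 (mod 169) ✓
Thus |⟨69⟩| = ord(69) = 78.
The index is φ(169) / ord(69) = 156 / 78 = 2.

2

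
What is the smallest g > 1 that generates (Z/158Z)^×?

3

φ(158) = φ(2)·φ(79) = 1·78 = 78 = 2 · 3 · 13.
g is a primitive root iff g^(78/q) ≢ 1 (mod 158) for each prime q ∈ {2, 3, 13}.
g = 2: gcd(2, 158) = 2 > 1, not a unit — skip.
g = 3: 3^39 ≡ 157; 3^26 ≡ 23; 3^6 ≡ 97 — none is 1, so 3 is a primitive root.
So 3 is the smallest generator of (Z/158Z)^×.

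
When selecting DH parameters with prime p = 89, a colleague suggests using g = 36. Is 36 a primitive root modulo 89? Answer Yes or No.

No

φ(89) = 89 − 1 = 88 = 2^3 · 11.
An element g generates (Z/89Z)^× iff g^(88/q) ≢ 1 (mod 89) for each prime q ∈ {2, 11}.
36^44 ≡ 1 (mod 89)  [q = 2: ≡ 1 ✗]
36^8 ≡ 64 (mod 89)  [q = 11: ≢ 1 ✓]
36^44 ≡ 1 shows ord(36) | 44, strictly less than φ(89); not a primitive root.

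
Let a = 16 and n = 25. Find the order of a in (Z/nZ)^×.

The order of 16 must divide φ(25) = φ(5^2) = 5·(5−1) = 20 = 2^2 · 5.
Divisors of 20: 1, 2, 4, 5, 10, 20.
Compute 16^d (mod 25) for the divisors d until we hit 1:
16^1 ≡ 16 (mod 25)
16^2 ≡ 6 (mod 25)
16^4 ≡ 11 (mod 25)
16^5 ≡ 1 (mod 25) ✓
Therefore the multiplicative order of 16 modulo 25 is 5.

5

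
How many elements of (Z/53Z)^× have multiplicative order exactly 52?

φ(53) = 53 − 1 = 52 = 2^2 · 13.
In a cyclic group of order 52, there are φ(d) elements of order d for each divisor d of 52, and zero for non-divisors.
52 = 2^2 · 13 divides 52, and φ(52) = 24.

24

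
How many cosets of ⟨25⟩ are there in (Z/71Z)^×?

Since 25 ∈ (Z/71Z)^×, its order divides φ(71) = 71 − 1 = 70 = 2 · 5 · 7.
Divisors of 70: 1, 2, 5, 7, 10, 14, 35, 70.
Check 25^d mod 71 for each divisor in increasing order:
25^1 ≡ 25
25^2 ≡ 57
25^5 ≡ 1
Thus |⟨25⟩| = ord(25) = 5.
[(Z/71Z)^× : ⟨25⟩] = 70/5 = 14.

14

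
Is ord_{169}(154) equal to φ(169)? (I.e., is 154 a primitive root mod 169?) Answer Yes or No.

φ(169) = φ(13^2) = 13·(13−1) = 156 = 2^2 · 3 · 13.
An element g generates (Z/169Z)^× iff g^(156/q) ≢ 1 (mod 169) for each prime q ∈ {2, 3, 13}.
154^78 ≡ 168 (mod 169)  [q = 2: ≢ 1 ✓]
154^52 ≡ 146 (mod 169)  [q = 3: ≢ 1 ✓]
154^12 ≡ 118 (mod 169)  [q = 13: ≢ 1 ✓]
All checks pass, so 154 has order 156 and is a primitive root modulo 169.

Yes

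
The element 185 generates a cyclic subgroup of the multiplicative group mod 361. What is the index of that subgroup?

1

By Lagrange's theorem, ord_361(185) divides φ(361) = φ(19^2) = 19·(19−1) = 342 = 2 · 3^2 · 19.
Divisors of 342: 1, 2, 3, 6, 9, 18, 19, 38, 57, 114, 171, 342.
Check 185^d mod 361 for each divisor in increasing order:
185^1 ≡ 185 (mod 361)
185^2 ≡ 291 (mod 361)
185^3 ≡ 46 (mod 361)
185^6 ≡ 311 (mod 361)
185^9 ≡ 227 (mod 361)
185^18 ≡ 267 (mod 361)
185^19 ≡ 299 (mod 361)
185^38 ≡ 234 (mod 361)
185^57 ≡ 293 (mod 361)
185^114 ≡ 292 (mod 361)
185^171 ≡ 360 (mod 361)
185^342 ≡ 1 (mod 361) ✓
Thus |⟨185⟩| = ord(185) = 342.
The index is φ(361) / ord(185) = 342 / 342 = 1.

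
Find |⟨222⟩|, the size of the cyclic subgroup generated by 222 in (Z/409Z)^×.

408

ord(222) | φ(409) = 409 − 1 = 408 = 2^3 · 3 · 17.
Divisors of 408: 1, 2, 3, 4, 6, 8, 12, 17, 24, 34, 51, 68, 102, 136, 204, 408.
Check 222^d mod 409 for each divisor in increasing order:
222^1 ≡ 222 (mod 409)
222^2 ≡ 204 (mod 409)
222^3 ≡ 298 (mod 409)
222^4 ≡ 307 (mod 409)
222^6 ≡ 51 (mod 409)
222^8 ≡ 179 (mod 409)
222^12 ≡ 147 (mod 409)
222^17 ≡ 183 (mod 409)
222^24 ≡ 341 (mod 409)
222^34 ≡ 360 (mod 409)
222^51 ≡ 31 (mod 409)
222^68 ≡ 356 (mod 409)
222^102 ≡ 143 (mod 409)
222^136 ≡ 355 (mod 409)
222^204 ≡ 408 (mod 409)
222^408 ≡ 1 (mod 409) ✓
Therefore the multiplicative order of 222 modulo 409 is 408.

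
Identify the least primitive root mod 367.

φ(367) = 367 − 1 = 366 = 2 · 3 · 61.
g is a primitive root iff g^(366/q) ≢ 1 (mod 367) for each prime q ∈ {2, 3, 61}.
g = 2: 2^183 ≡ 1 — hits 1, so not a primitive root.
g = 3: 3^183 ≡ 366; 3^122 ≡ 1 — hits 1, so not a primitive root.
g = 4: 4^183 ≡ 1 — hits 1, so not a primitive root.
g = 5: 5^183 ≡ 366; 5^122 ≡ 1 — hits 1, so not a primitive root.
g = 6: 6^183 ≡ 366; 6^122 ≡ 283; 6^6 ≡ 47 — none is 1, so 6 is a primitive root.
Hence the least primitive root of 367 is 6.

6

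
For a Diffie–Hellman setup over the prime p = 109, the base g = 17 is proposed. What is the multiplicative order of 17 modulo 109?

36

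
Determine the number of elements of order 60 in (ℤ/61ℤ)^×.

16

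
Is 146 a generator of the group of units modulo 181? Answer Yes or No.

φ(181) = 181 − 1 = 180 = 2^2 · 3^2 · 5.
It suffices to check that the order of 146 is not a proper divisor of 180: compute 146^(180/q) for q ∈ {2, 3, 5}.
146^90 ≡ 180 (mod 181)  [q = 2: ≢ 1 ✓]
146^60 ≡ 1 (mod 181)  [q = 3: ≡ 1 ✗]
146^36 ≡ 59 (mod 181)  [q = 5: ≢ 1 ✓]
The check at q = 3 fails, so 146 generates a proper subgroup.

No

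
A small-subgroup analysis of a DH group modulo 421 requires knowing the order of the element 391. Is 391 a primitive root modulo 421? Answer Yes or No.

φ(421) = 421 − 1 = 420 = 2^2 · 3 · 5 · 7.
An element g generates (Z/421Z)^× iff g^(420/q) ≢ 1 (mod 421) for each prime q ∈ {2, 3, 5, 7}.
391^210 ≡ 420 (mod 421)  [q = 2: ≢ 1 ✓]
391^140 ≡ 20 (mod 421)  [q = 3: ≢ 1 ✓]
391^84 ≡ 354 (mod 421)  [q = 5: ≢ 1 ✓]
391^60 ≡ 152 (mod 421)  [q = 7: ≢ 1 ✓]
Every test exponent gives a nontrivial residue, hence 391 generates the full group.

Yes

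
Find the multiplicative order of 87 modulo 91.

ord(87) | φ(91) = φ(7·13) = (7−1)·(13−1) = 6·12 = 72 = 2^3 · 3^2.
Divisors of 72: 1, 2, 3, 4, 6, 8, 9, 12, 18, 24, 36, 72.
Check 87^d mod 91 for each divisor in increasing order:
87^1 ≡ 87
87^2 ≡ 16
87^3 ≡ 27
87^4 ≡ 74
87^6 ≡ 1
Therefore the multiplicative order of 87 modulo 91 is 6.

6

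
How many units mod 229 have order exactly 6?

2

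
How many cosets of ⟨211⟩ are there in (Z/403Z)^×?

ord(211) | φ(403) = φ(13·31) = (13−1)·(31−1) = 12·30 = 360 = 2^3 · 3^2 · 5.
Divisors of 360: 1, 2, 3, 4, 5, 6, 8, 9, 10, 12, 15, 18, 20, 24, 30, 36, 40, 45, 60, 72, 90, 120, 180, 360.
Evaluate successive powers at the divisors of 360:
211^1 ≡ 211 (mod 403)
211^2 ≡ 191 (mod 403)
211^3 ≡ 1 (mod 403) ✓
Thus |⟨211⟩| = ord(211) = 3.
[(Z/403Z)^× : ⟨211⟩] = 360/3 = 120.

120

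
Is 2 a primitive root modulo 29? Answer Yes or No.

Yes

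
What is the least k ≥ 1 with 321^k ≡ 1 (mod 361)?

Since 321 ∈ (Z/361Z)^×, its order divides φ(361) = φ(19^2) = 19·(19−1) = 342 = 2 · 3^2 · 19.
Divisors of 342: 1, 2, 3, 6, 9, 18, 19, 38, 57, 114, 171, 342.
Test each divisor d:
321^1 ≡ 321 (mod 361)
321^2 ≡ 156 (mod 361)
321^3 ≡ 258 (mod 361)
321^6 ≡ 140 (mod 361)
321^9 ≡ 20 (mod 361)
321^18 ≡ 39 (mod 361)
321^19 ≡ 245 (mod 361)
321^38 ≡ 99 (mod 361)
321^57 ≡ 68 (mod 361)
321^114 ≡ 292 (mod 361)
321^171 ≡ 1 (mod 361) ✓
Hence ord(321) = 171.

171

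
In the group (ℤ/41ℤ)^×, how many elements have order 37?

φ(41) = 41 − 1 = 40 = 2^3 · 5.
(Z/41Z)^× is cyclic (|G| = 40); a cyclic group of order m has exactly φ(d) elements of each order d | m, and none otherwise.
Here 40 is not a multiple of 37, so there are no elements of order 37.

0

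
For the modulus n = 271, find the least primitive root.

6

φ(271) = 271 − 1 = 270 = 2 · 3^3 · 5.
g is a primitive root iff g^(270/q) ≢ 1 (mod 271) for each prime q ∈ {2, 3, 5}.
g = 2: 2^135 ≡ 1 — hits 1, so not a primitive root.
g = 3: 3^135 ≡ 270; 3^90 ≡ 1 — hits 1, so not a primitive root.
g = 4: 4^135 ≡ 1 — hits 1, so not a primitive root.
g = 5: 5^135 ≡ 1 — hits 1, so not a primitive root.
g = 6: 6^135 ≡ 270; 6^90 ≡ 242; 6^54 ≡ 10 — none is 1, so 6 is a primitive root.
So 6 is the smallest generator of (Z/271Z)^×.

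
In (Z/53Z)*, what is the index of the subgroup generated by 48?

1

ord(48) | φ(53) = 53 − 1 = 52 = 2^2 · 13.
Divisors of 52: 1, 2, 4, 13, 26, 52.
Evaluate successive powers at the divisors of 52:
48^1 ≡ 48 (mod 53)
48^2 ≡ 25 (mod 53)
48^4 ≡ 42 (mod 53)
48^13 ≡ 30 (mod 53)
48^26 ≡ 52 (mod 53)
48^52 ≡ 1 (mod 53) ✓
Thus |⟨48⟩| = ord(48) = 52.
Index = |(Z/53Z)^×| / |⟨48⟩| = 52 / 52 = 1.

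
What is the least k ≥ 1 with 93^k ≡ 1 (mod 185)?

The order of 93 must divide φ(185) = φ(5·37) = (5−1)·(37−1) = 4·36 = 144 = 2^4 · 3^2.
Divisors of 144: 1, 2, 3, 4, 6, 8, 9, 12, 16, 18, 24, 36, 48, 72, 144.
Compute 93^d (mod 185) for the divisors d until we hit 1:
93^1 ≡ 93
93^2 ≡ 139
93^3 ≡ 162
93^4 ≡ 81
93^6 ≡ 159
93^8 ≡ 86
93^9 ≡ 43
93^12 ≡ 121
93^16 ≡ 181
93^18 ≡ 184
93^24 ≡ 26
93^36 ≡ 1
Therefore the multiplicative order of 93 modulo 185 is 36.

36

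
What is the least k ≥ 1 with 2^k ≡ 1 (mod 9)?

6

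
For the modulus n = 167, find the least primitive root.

φ(167) = 167 − 1 = 166 = 2 · 83.
Test candidates g = 2, 3, … against the prime factors q ∈ {2, 83} of φ(167): g is a generator iff g^(166/q) ≢ 1 for every such q.
g = 2: 2^83 ≡ 1 — hits 1, so not a primitive root.
g = 3: 3^83 ≡ 1 — hits 1, so not a primitive root.
g = 4: 4^83 ≡ 1 — hits 1, so not a primitive root.
g = 5: 5^83 ≡ 166; 5^2 ≡ 25 — none is 1, so 5 is a primitive root.
Hence the least primitive root of 167 is 5.

5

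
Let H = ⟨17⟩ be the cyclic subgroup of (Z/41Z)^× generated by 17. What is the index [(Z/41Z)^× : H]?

1

The order of 17 must divide φ(41) = 41 − 1 = 40 = 2^3 · 5.
Divisors of 40: 1, 2, 4, 5, 8, 10, 20, 40.
Compute 17^d (mod 41) for the divisors d until we hit 1:
17^1 ≡ 17 (mod 41)
17^2 ≡ 2 (mod 41)
17^4 ≡ 4 (mod 41)
17^5 ≡ 27 (mod 41)
17^8 ≡ 16 (mod 41)
17^10 ≡ 32 (mod 41)
17^20 ≡ 40 (mod 41)
17^40 ≡ 1 (mod 41) ✓
The order of 17 is 40, so the subgroup it generates has 40 elements.
Index = |(Z/41Z)^×| / |⟨17⟩| = 40 / 40 = 1.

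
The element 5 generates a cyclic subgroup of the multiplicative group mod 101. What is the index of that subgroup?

4

Since 5 ∈ (Z/101Z)^×, its order divides φ(101) = 101 − 1 = 100 = 2^2 · 5^2.
Divisors of 100: 1, 2, 4, 5, 10, 20, 25, 50, 100.
Evaluate successive powers at the divisors of 100:
5^1 ≡ 5 (mod 101)
5^2 ≡ 25 (mod 101)
5^4 ≡ 19 (mod 101)
5^5 ≡ 95 (mod 101)
5^10 ≡ 36 (mod 101)
5^20 ≡ 84 (mod 101)
5^25 ≡ 1 (mod 101) ✓
So ord_101(5) = 25, hence |⟨5⟩| = 25.
[(Z/101Z)^× : ⟨5⟩] = 100/25 = 4.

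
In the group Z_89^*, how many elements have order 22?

10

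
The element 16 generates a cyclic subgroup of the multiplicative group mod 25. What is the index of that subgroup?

4

Since 16 ∈ (Z/25Z)^×, its order divides φ(25) = φ(5^2) = 5·(5−1) = 20 = 2^2 · 5.
Divisors of 20: 1, 2, 4, 5, 10, 20.
Check 16^d mod 25 for each divisor in increasing order:
16^1 ≡ 16
16^2 ≡ 6
16^4 ≡ 11
16^5 ≡ 1
Thus |⟨16⟩| = ord(16) = 5.
Index = |(Z/25Z)^×| / |⟨16⟩| = 20 / 5 = 4.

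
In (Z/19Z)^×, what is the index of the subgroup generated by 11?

6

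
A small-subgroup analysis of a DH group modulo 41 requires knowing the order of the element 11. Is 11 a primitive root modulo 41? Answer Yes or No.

Yes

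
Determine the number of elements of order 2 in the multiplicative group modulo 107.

1

φ(107) = 107 − 1 = 106 = 2 · 53.
Since (Z/107Z)^× is cyclic of order 106, the number of elements of order d is φ(d) when d | 106 and 0 otherwise.
2 | 106, and φ(2) = 2 − 1 = 1.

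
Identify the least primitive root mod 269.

φ(269) = 269 − 1 = 268 = 2^2 · 67.
g is a primitive root iff g^(268/q) ≢ 1 (mod 269) for each prime q ∈ {2, 67}.
g = 2: 2^134 ≡ 268; 2^4 ≡ 16 — none is 1, so 2 is a primitive root.
Hence the least primitive root of 269 is 2.

2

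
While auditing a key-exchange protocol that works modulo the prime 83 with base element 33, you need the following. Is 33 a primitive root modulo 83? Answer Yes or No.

φ(83) = 83 − 1 = 82 = 2 · 41.
An element g generates (Z/83Z)^× iff g^(82/q) ≢ 1 (mod 83) for each prime q ∈ {2, 41}.
33^41 ≡ 1 (mod 83)  [q = 2: ≡ 1 ✗]
33^2 ≡ 10 (mod 83)  [q = 41: ≢ 1 ✓]
The check at q = 2 fails, so 33 generates a proper subgroup.

No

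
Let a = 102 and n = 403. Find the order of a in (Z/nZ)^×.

Since 102 ∈ (Z/403Z)^×, its order divides φ(403) = φ(13·31) = (13−1)·(31−1) = 12·30 = 360 = 2^3 · 3^2 · 5.
Divisors of 360: 1, 2, 3, 4, 5, 6, 8, 9, 10, 12, 15, 18, 20, 24, 30, 36, 40, 45, 60, 72, 90, 120, 180, 360.
Test each divisor d:
102^1 ≡ 102
102^2 ≡ 329
102^3 ≡ 109
102^4 ≡ 237
102^5 ≡ 397
102^6 ≡ 194
102^8 ≡ 152
102^9 ≡ 190
102^10 ≡ 36
102^12 ≡ 157
102^15 ≡ 187
102^18 ≡ 233
102^20 ≡ 87
102^24 ≡ 66
102^30 ≡ 311
102^36 ≡ 287
102^40 ≡ 315
102^45 ≡ 125
102^60 ≡ 1
Therefore the multiplicative order of 102 modulo 403 is 60.

60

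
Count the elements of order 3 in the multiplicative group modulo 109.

φ(109) = 109 − 1 = 108 = 2^2 · 3^3.
Since (Z/109Z)^× is cyclic of order 108, the number of elements of order d is φ(d) when d | 108 and 0 otherwise.
3 | 108, and φ(3) = 3 − 1 = 2.

2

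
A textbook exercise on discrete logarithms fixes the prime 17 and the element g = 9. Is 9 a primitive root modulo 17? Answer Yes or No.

φ(17) = 17 − 1 = 16 = 2^4.
Test 9^(16/q) mod 17 for each prime factor q of 16:
9^8 ≡ 1 (mod 17)  [q = 2: ≡ 1 ✗]
9^8 ≡ 1 shows ord(9) | 8, strictly less than φ(17); not a primitive root.

No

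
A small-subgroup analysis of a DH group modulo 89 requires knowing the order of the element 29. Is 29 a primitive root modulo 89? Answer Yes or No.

φ(89) = 89 − 1 = 88 = 2^3 · 11.
29 is a primitive root mod 89 iff 29^(φ(89)/q) ≢ 1 for every prime q | φ(89), i.e. q ∈ {2, 11}.
29^44 ≡ 88 (mod 89)  [q = 2: ≢ 1 ✓]
29^8 ≡ 4 (mod 89)  [q = 11: ≢ 1 ✓]
Every test exponent gives a nontrivial residue, hence 29 generates the full group.

Yes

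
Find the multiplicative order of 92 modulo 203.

The order of 92 must divide φ(203) = φ(7·29) = (7−1)·(29−1) = 6·28 = 168 = 2^3 · 3 · 7.
Divisors of 168: 1, 2, 3, 4, 6, 7, 8, 12, 14, 21, 24, 28, 42, 56, 84, 168.
Compute 92^d (mod 203) for the divisors d until we hit 1:
92^1 ≡ 92 (mod 203)
92^2 ≡ 141 (mod 203)
92^3 ≡ 183 (mod 203)
92^4 ≡ 190 (mod 203)
92^6 ≡ 197 (mod 203)
92^7 ≡ 57 (mod 203)
92^8 ≡ 169 (mod 203)
92^12 ≡ 36 (mod 203)
92^14 ≡ 1 (mod 203) ✓
The smallest such exponent is 14, so the order of 92 is 14.

14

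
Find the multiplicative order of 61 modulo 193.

Since 61 ∈ (Z/193Z)^×, its order divides φ(193) = 193 − 1 = 192 = 2^6 · 3.
Divisors of 192: 1, 2, 3, 4, 6, 8, 12, 16, 24, 32, 48, 64, 96, 192.
Check 61^d mod 193 for each divisor in increasing order:
61^1 ≡ 61 (mod 193)
61^2 ≡ 54 (mod 193)
61^3 ≡ 13 (mod 193)
61^4 ≡ 21 (mod 193)
61^6 ≡ 169 (mod 193)
61^8 ≡ 55 (mod 193)
61^12 ≡ 190 (mod 193)
61^16 ≡ 130 (mod 193)
61^24 ≡ 9 (mod 193)
61^32 ≡ 109 (mod 193)
61^48 ≡ 81 (mod 193)
61^64 ≡ 108 (mod 193)
61^96 ≡ 192 (mod 193)
61^192 ≡ 1 (mod 193) ✓
Therefore the multiplicative order of 61 modulo 193 is 192.

192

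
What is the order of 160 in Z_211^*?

210

The order of 160 must divide φ(211) = 211 − 1 = 210 = 2 · 3 · 5 · 7.
Divisors of 210: 1, 2, 3, 5, 6, 7, 10, 14, 15, 21, 30, 35, 42, 70, 105, 210.
Evaluate successive powers at the divisors of 210:
160^1 ≡ 160 (mod 211)
160^2 ≡ 69 (mod 211)
160^3 ≡ 68 (mod 211)
160^5 ≡ 50 (mod 211)
160^6 ≡ 193 (mod 211)
160^7 ≡ 74 (mod 211)
160^10 ≡ 179 (mod 211)
160^14 ≡ 201 (mod 211)
160^15 ≡ 88 (mod 211)
160^21 ≡ 104 (mod 211)
160^30 ≡ 148 (mod 211)
160^35 ≡ 15 (mod 211)
160^42 ≡ 55 (mod 211)
160^70 ≡ 14 (mod 211)
160^105 ≡ 210 (mod 211)
160^210 ≡ 1 (mod 211) ✓
Hence ord(160) = 210.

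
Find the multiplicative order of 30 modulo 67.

Since 30 ∈ (Z/67Z)^×, its order divides φ(67) = 67 − 1 = 66 = 2 · 3 · 11.
Divisors of 66: 1, 2, 3, 6, 11, 22, 33, 66.
Evaluate successive powers at the divisors of 66:
30^1 ≡ 30 (mod 67)
30^2 ≡ 29 (mod 67)
30^3 ≡ 66 (mod 67)
30^6 ≡ 1 (mod 67) ✓
Hence ord(30) = 6.

6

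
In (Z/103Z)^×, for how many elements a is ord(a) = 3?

2

φ(103) = 103 − 1 = 102 = 2 · 3 · 17.
Since (Z/103Z)^× is cyclic of order 102, the number of elements of order d is φ(d) when d | 102 and 0 otherwise.
3 | 102, and φ(3) = 3 − 1 = 2.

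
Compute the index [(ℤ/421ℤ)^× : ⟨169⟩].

42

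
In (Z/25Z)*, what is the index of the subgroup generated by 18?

5

Since 18 ∈ (Z/25Z)^×, its order divides φ(25) = φ(5^2) = 5·(5−1) = 20 = 2^2 · 5.
Divisors of 20: 1, 2, 4, 5, 10, 20.
Evaluate successive powers at the divisors of 20:
18^1 ≡ 18 (mod 25)
18^2 ≡ 24 (mod 25)
18^4 ≡ 1 (mod 25) ✓
Thus |⟨18⟩| = ord(18) = 4.
[(Z/25Z)^× : ⟨18⟩] = 20/4 = 5.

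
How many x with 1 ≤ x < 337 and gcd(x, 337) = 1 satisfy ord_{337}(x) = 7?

φ(337) = 337 − 1 = 336 = 2^4 · 3 · 7.
(Z/337Z)^× is cyclic (|G| = 336); a cyclic group of order m has exactly φ(d) elements of each order d | m, and none otherwise.
7 | 336, and φ(7) = 7 − 1 = 6.

6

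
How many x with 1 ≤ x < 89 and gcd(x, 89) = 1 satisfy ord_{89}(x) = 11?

φ(89) = 89 − 1 = 88 = 2^3 · 11.
In a cyclic group of order 88, there are φ(d) elements of order d for each divisor d of 88, and zero for non-divisors.
11 | 88, and φ(11) = 11 − 1 = 10.

10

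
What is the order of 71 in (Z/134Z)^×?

33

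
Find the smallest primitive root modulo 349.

2

φ(349) = 349 − 1 = 348 = 2^2 · 3 · 29.
Test candidates g = 2, 3, … against the prime factors q ∈ {2, 3, 29} of φ(349): g is a generator iff g^(348/q) ≢ 1 for every such q.
g = 2: 2^174 ≡ 348; 2^116 ≡ 226; 2^12 ≡ 257 — none is 1, so 2 is a primitive root.
Hence the least primitive root of 349 is 2.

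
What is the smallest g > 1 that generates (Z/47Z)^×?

φ(47) = 47 − 1 = 46 = 2 · 23.
Test candidates g = 2, 3, … against the prime factors q ∈ {2, 23} of φ(47): g is a generator iff g^(46/q) ≢ 1 for every such q.
g = 2: 2^23 ≡ 1 — hits 1, so not a primitive root.
g = 3: 3^23 ≡ 1 — hits 1, so not a primitive root.
g = 4: 4^23 ≡ 1 — hits 1, so not a primitive root.
g = 5: 5^23 ≡ 46; 5^2 ≡ 25 — none is 1, so 5 is a primitive root.
The smallest primitive root modulo 47 is 5.

5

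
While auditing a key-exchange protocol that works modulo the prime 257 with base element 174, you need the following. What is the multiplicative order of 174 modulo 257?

256

ord(174) | φ(257) = 257 − 1 = 256 = 2^8.
Divisors of 256: 1, 2, 4, 8, 16, 32, 64, 128, 256.
Test each divisor d:
174^1 ≡ 174
174^2 ≡ 207
174^4 ≡ 187
174^8 ≡ 17
174^16 ≡ 32
174^32 ≡ 253
174^64 ≡ 16
174^128 ≡ 256
174^256 ≡ 1
Therefore the multiplicative order of 174 modulo 257 is 256.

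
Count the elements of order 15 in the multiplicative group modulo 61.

φ(61) = 61 − 1 = 60 = 2^2 · 3 · 5.
In a cyclic group of order 60, there are φ(d) elements of order d for each divisor d of 60, and zero for non-divisors.
15 = 3 · 5 divides 60, and φ(15) = 8.

8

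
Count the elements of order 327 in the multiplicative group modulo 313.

φ(313) = 313 − 1 = 312 = 2^3 · 3 · 13.
In a cyclic group of order 312, there are φ(d) elements of order d for each divisor d of 312, and zero for non-divisors.
Since 327 ∤ 312, the count is 0.

0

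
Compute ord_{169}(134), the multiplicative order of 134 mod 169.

78

ord(134) | φ(169) = φ(13^2) = 13·(13−1) = 156 = 2^2 · 3 · 13.
Divisors of 156: 1, 2, 3, 4, 6, 12, 13, 26, 39, 52, 78, 156.
Check 134^d mod 169 for each divisor in increasing order:
134^1 ≡ 134 (mod 169)
134^2 ≡ 42 (mod 169)
134^3 ≡ 51 (mod 169)
134^4 ≡ 74 (mod 169)
134^6 ≡ 66 (mod 169)
134^12 ≡ 131 (mod 169)
134^13 ≡ 147 (mod 169)
134^26 ≡ 146 (mod 169)
134^39 ≡ 168 (mod 169)
134^52 ≡ 22 (mod 169)
134^78 ≡ 1 (mod 169) ✓
The smallest such exponent is 78, so the order of 134 is 78.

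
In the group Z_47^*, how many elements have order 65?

0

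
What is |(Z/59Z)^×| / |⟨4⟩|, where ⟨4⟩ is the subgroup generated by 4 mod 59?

The order of 4 must divide φ(59) = 59 − 1 = 58 = 2 · 29.
Divisors of 58: 1, 2, 29, 58.
Test each divisor d:
4^1 ≡ 4 (mod 59)
4^2 ≡ 16 (mod 59)
4^29 ≡ 1 (mod 59) ✓
So ord_59(4) = 29, hence |⟨4⟩| = 29.
The index is φ(59) / ord(4) = 58 / 29 = 2.

2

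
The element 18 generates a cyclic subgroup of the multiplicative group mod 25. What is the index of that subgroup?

5

ord(18) | φ(25) = φ(5^2) = 5·(5−1) = 20 = 2^2 · 5.
Divisors of 20: 1, 2, 4, 5, 10, 20.
Check 18^d mod 25 for each divisor in increasing order:
18^1 ≡ 18 (mod 25)
18^2 ≡ 24 (mod 25)
18^4 ≡ 1 (mod 25) ✓
So ord_25(18) = 4, hence |⟨18⟩| = 4.
The index is φ(25) / ord(18) = 20 / 4 = 5.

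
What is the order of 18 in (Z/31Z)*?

15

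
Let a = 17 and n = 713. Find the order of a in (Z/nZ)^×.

330

By Lagrange's theorem, ord_713(17) divides φ(713) = φ(23·31) = (23−1)·(31−1) = 22·30 = 660 = 2^2 · 3 · 5 · 11.
Divisors of 660: 1, 2, 3, 4, 5, 6, 10, 11, 12, 15, 20, 22, 30, 33, 44, 55, 60, 66, 110, 132, 165, 220, 330, 660.
Test each divisor d:
17^1 ≡ 17
17^2 ≡ 289
17^3 ≡ 635
17^4 ≡ 100
17^5 ≡ 274
17^6 ≡ 380
17^10 ≡ 211
17^11 ≡ 22
17^12 ≡ 374
17^15 ≡ 61
17^20 ≡ 315
17^22 ≡ 484
17^30 ≡ 156
17^33 ≡ 666
17^44 ≡ 392
17^55 ≡ 68
17^60 ≡ 94
17^66 ≡ 70
17^110 ≡ 346
17^132 ≡ 622
17^165 ≡ 712
17^220 ≡ 645
17^330 ≡ 1
So ord_713(17) = 330.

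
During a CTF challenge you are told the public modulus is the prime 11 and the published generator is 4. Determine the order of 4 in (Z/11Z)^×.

5

Since 4 ∈ (Z/11Z)^×, its order divides φ(11) = 11 − 1 = 10 = 2 · 5.
Divisors of 10: 1, 2, 5, 10.
Check 4^d mod 11 for each divisor in increasing order:
4^1 ≡ 4 (mod 11)
4^2 ≡ 5 (mod 11)
4^5 ≡ 1 (mod 11) ✓
The smallest such exponent is 5, so the order of 4 is 5.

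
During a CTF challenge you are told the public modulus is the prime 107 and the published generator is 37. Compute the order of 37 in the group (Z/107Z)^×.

53

Since 37 ∈ (Z/107Z)^×, its order divides φ(107) = 107 − 1 = 106 = 2 · 53.
Divisors of 106: 1, 2, 53, 106.
Test each divisor d:
37^1 ≡ 37 (mod 107)
37^2 ≡ 85 (mod 107)
37^53 ≡ 1 (mod 107) ✓
The smallest such exponent is 53, so the order of 37 is 53.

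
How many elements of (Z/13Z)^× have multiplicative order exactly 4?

2

φ(13) = 13 − 1 = 12 = 2^2 · 3.
Since (Z/13Z)^× is cyclic of order 12, the number of elements of order d is φ(d) when d | 12 and 0 otherwise.
4 = 2^2 divides 12, and φ(4) = 2.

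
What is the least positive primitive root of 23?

5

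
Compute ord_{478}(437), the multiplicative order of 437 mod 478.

119

By Lagrange's theorem, ord_478(437) divides φ(478) = φ(2)·φ(239) = 1·238 = 238 = 2 · 7 · 17.
Divisors of 238: 1, 2, 7, 14, 17, 34, 119, 238.
Test each divisor d:
437^1 ≡ 437
437^2 ≡ 247
437^7 ≡ 279
437^14 ≡ 405
437^17 ≡ 283
437^34 ≡ 263
437^119 ≡ 1
Hence ord(437) = 119.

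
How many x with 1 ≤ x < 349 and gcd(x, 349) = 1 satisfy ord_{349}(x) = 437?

φ(349) = 349 − 1 = 348 = 2^2 · 3 · 29.
In a cyclic group of order 348, there are φ(d) elements of order d for each divisor d of 348, and zero for non-divisors.
437 does not divide 348, so no element of (Z/349Z)^× has order 437.

0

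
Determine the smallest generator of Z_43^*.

φ(43) = 43 − 1 = 42 = 2 · 3 · 7.
g is a primitive root iff g^(42/q) ≢ 1 (mod 43) for each prime q ∈ {2, 3, 7}.
g = 2: 2^21 ≡ 42; 2^14 ≡ 1 — hits 1, so not a primitive root.
g = 3: 3^21 ≡ 42; 3^14 ≡ 36; 3^6 ≡ 41 — none is 1, so 3 is a primitive root.
Hence the least primitive root of 43 is 3.

3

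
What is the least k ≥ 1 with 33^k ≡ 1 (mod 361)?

Since 33 ∈ (Z/361Z)^×, its order divides φ(361) = φ(19^2) = 19·(19−1) = 342 = 2 · 3^2 · 19.
Divisors of 342: 1, 2, 3, 6, 9, 18, 19, 38, 57, 114, 171, 342.
Check 33^d mod 361 for each divisor in increasing order:
33^1 ≡ 33
33^2 ≡ 6
33^3 ≡ 198
33^6 ≡ 216
33^9 ≡ 170
33^18 ≡ 20
33^19 ≡ 299
33^38 ≡ 234
33^57 ≡ 293
33^114 ≡ 292
33^171 ≡ 360
33^342 ≡ 1
Hence ord(33) = 342.

342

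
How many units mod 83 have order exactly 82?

40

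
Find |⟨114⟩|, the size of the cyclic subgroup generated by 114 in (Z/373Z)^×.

186

ord(114) | φ(373) = 373 − 1 = 372 = 2^2 · 3 · 31.
Divisors of 372: 1, 2, 3, 4, 6, 12, 31, 62, 93, 124, 186, 372.
Test each divisor d:
114^1 ≡ 114 (mod 373)
114^2 ≡ 314 (mod 373)
114^3 ≡ 361 (mod 373)
114^4 ≡ 124 (mod 373)
114^6 ≡ 144 (mod 373)
114^12 ≡ 221 (mod 373)
114^31 ≡ 285 (mod 373)
114^62 ≡ 284 (mod 373)
114^93 ≡ 372 (mod 373)
114^124 ≡ 88 (mod 373)
114^186 ≡ 1 (mod 373) ✓
Hence ord(114) = 186.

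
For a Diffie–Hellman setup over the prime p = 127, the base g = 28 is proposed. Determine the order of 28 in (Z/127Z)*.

18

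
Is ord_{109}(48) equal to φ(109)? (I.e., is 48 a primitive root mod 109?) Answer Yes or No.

φ(109) = 109 − 1 = 108 = 2^2 · 3^3.
An element g generates (Z/109Z)^× iff g^(108/q) ≢ 1 (mod 109) for each prime q ∈ {2, 3}.
48^54 ≡ 1 (mod 109)  [q = 2: ≡ 1 ✗]
48^36 ≡ 63 (mod 109)  [q = 3: ≢ 1 ✓]
Since 48^54 ≡ 1, the order of 48 divides 54 < 108, so 48 is not a primitive root.

No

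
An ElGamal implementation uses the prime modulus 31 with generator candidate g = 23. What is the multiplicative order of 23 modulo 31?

10

The order of 23 must divide φ(31) = 31 − 1 = 30 = 2 · 3 · 5.
Divisors of 30: 1, 2, 3, 5, 6, 10, 15, 30.
Evaluate successive powers at the divisors of 30:
23^1 ≡ 23 (mod 31)
23^2 ≡ 2 (mod 31)
23^3 ≡ 15 (mod 31)
23^5 ≡ 30 (mod 31)
23^6 ≡ 8 (mod 31)
23^10 ≡ 1 (mod 31) ✓
Hence ord(23) = 10.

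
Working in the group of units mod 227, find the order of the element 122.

By Lagrange's theorem, ord_227(122) divides φ(227) = 227 − 1 = 226 = 2 · 113.
Divisors of 226: 1, 2, 113, 226.
Evaluate successive powers at the divisors of 226:
122^1 ≡ 122
122^2 ≡ 129
122^113 ≡ 1
The smallest such exponent is 113, so the order of 122 is 113.

113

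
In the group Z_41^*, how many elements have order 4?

2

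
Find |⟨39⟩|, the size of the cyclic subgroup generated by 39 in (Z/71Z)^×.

ord(39) | φ(71) = 71 − 1 = 70 = 2 · 5 · 7.
Divisors of 70: 1, 2, 5, 7, 10, 14, 35, 70.
Evaluate successive powers at the divisors of 70:
39^1 ≡ 39 (mod 71)
39^2 ≡ 30 (mod 71)
39^5 ≡ 26 (mod 71)
39^7 ≡ 70 (mod 71)
39^10 ≡ 37 (mod 71)
39^14 ≡ 1 (mod 71) ✓
Hence ord(39) = 14.

14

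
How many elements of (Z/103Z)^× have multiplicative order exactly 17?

φ(103) = 103 − 1 = 102 = 2 · 3 · 17.
Since (Z/103Z)^× is cyclic of order 102, the number of elements of order d is φ(d) when d | 102 and 0 otherwise.
17 | 102, and φ(17) = 17 − 1 = 16.

16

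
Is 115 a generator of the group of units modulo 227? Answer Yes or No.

Yes

φ(227) = 227 − 1 = 226 = 2 · 113.
Test 115^(226/q) mod 227 for each prime factor q of 226:
115^113 ≡ 226 (mod 227)  [q = 2: ≢ 1 ✓]
115^2 ≡ 59 (mod 227)  [q = 113: ≢ 1 ✓]
All checks pass, so 115 has order 226 and is a primitive root modulo 227.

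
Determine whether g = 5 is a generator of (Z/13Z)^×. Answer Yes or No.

No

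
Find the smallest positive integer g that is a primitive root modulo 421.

2

φ(421) = 421 − 1 = 420 = 2^2 · 3 · 5 · 7.
Test candidates g = 2, 3, … against the prime factors q ∈ {2, 3, 5, 7} of φ(421): g is a generator iff g^(420/q) ≢ 1 for every such q.
g = 2: 2^210 ≡ 420; 2^140 ≡ 400; 2^84 ≡ 279; 2^60 ≡ 370 — none is 1, so 2 is a primitive root.
So 2 is the smallest generator of (Z/421Z)^×.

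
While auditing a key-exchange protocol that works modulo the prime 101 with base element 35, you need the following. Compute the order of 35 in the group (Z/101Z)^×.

100

Since 35 ∈ (Z/101Z)^×, its order divides φ(101) = 101 − 1 = 100 = 2^2 · 5^2.
Divisors of 100: 1, 2, 4, 5, 10, 20, 25, 50, 100.
Test each divisor d:
35^1 ≡ 35
35^2 ≡ 13
35^4 ≡ 68
35^5 ≡ 57
35^10 ≡ 17
35^20 ≡ 87
35^25 ≡ 10
35^50 ≡ 100
35^100 ≡ 1
Therefore the multiplicative order of 35 modulo 101 is 100.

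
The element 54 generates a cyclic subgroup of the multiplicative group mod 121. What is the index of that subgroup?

5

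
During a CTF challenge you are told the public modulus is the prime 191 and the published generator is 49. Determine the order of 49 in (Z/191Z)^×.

5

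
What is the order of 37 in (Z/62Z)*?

6

The order of 37 must divide φ(62) = φ(2)·φ(31) = 1·30 = 30 = 2 · 3 · 5.
Divisors of 30: 1, 2, 3, 5, 6, 10, 15, 30.
Compute 37^d (mod 62) for the divisors d until we hit 1:
37^1 ≡ 37 (mod 62)
37^2 ≡ 5 (mod 62)
37^3 ≡ 61 (mod 62)
37^5 ≡ 57 (mod 62)
37^6 ≡ 1 (mod 62) ✓
Therefore the multiplicative order of 37 modulo 62 is 6.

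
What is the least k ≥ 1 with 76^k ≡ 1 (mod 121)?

22

ord(76) | φ(121) = φ(11^2) = 11·(11−1) = 110 = 2 · 5 · 11.
Divisors of 110: 1, 2, 5, 10, 11, 22, 55, 110.
Compute 76^d (mod 121) for the divisors d until we hit 1:
76^1 ≡ 76
76^2 ≡ 89
76^5 ≡ 21
76^10 ≡ 78
76^11 ≡ 120
76^22 ≡ 1
Hence ord(76) = 22.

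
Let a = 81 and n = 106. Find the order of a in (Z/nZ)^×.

13

By Lagrange's theorem, ord_106(81) divides φ(106) = φ(2)·φ(53) = 1·52 = 52 = 2^2 · 13.
Divisors of 52: 1, 2, 4, 13, 26, 52.
Check 81^d mod 106 for each divisor in increasing order:
81^1 ≡ 81
81^2 ≡ 95
81^4 ≡ 15
81^13 ≡ 1
Therefore the multiplicative order of 81 modulo 106 is 13.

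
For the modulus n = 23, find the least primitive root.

φ(23) = 23 − 1 = 22 = 2 · 11.
g is a primitive root iff g^(22/q) ≢ 1 (mod 23) for each prime q ∈ {2, 11}.
g = 2: 2^11 ≡ 1 — hits 1, so not a primitive root.
g = 3: 3^11 ≡ 1 — hits 1, so not a primitive root.
g = 4: 4^11 ≡ 1 — hits 1, so not a primitive root.
g = 5: 5^11 ≡ 22; 5^2 ≡ 2 — none is 1, so 5 is a primitive root.
The smallest primitive root modulo 23 is 5.

5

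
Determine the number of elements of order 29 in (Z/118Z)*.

28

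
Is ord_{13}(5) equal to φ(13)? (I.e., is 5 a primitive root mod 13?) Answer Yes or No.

φ(13) = 13 − 1 = 12 = 2^2 · 3.
Test 5^(12/q) mod 13 for each prime factor q of 12:
5^6 ≡ 12 (mod 13)  [q = 2: ≢ 1 ✓]
5^4 ≡ 1 (mod 13)  [q = 3: ≡ 1 ✗]
The check at q = 3 fails, so 5 generates a proper subgroup.

No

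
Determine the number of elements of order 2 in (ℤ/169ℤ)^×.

φ(169) = φ(13^2) = 13·(13−1) = 156 = 2^2 · 3 · 13.
In a cyclic group of order 156, there are φ(d) elements of order d for each divisor d of 156, and zero for non-divisors.
2 | 156, and φ(2) = 2 − 1 = 1.

1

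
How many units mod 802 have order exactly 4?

2

φ(802) = φ(2)·φ(401) = 1·400 = 400 = 2^4 · 5^2.
(Z/802Z)^× is cyclic (|G| = 400); a cyclic group of order m has exactly φ(d) elements of each order d | m, and none otherwise.
4 = 2^2 divides 400, and φ(4) = 2.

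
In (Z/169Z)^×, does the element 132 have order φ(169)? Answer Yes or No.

φ(169) = φ(13^2) = 13·(13−1) = 156 = 2^2 · 3 · 13.
Test 132^(156/q) mod 169 for each prime factor q of 156:
132^78 ≡ 168 (mod 169)  [q = 2: ≢ 1 ✓]
132^52 ≡ 146 (mod 169)  [q = 3: ≢ 1 ✓]
132^12 ≡ 144 (mod 169)  [q = 13: ≢ 1 ✓]
None equal 1, so ord_169(132) = 156: 132 is a primitive root.

Yes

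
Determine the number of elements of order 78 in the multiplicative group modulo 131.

φ(131) = 131 − 1 = 130 = 2 · 5 · 13.
Since (Z/131Z)^× is cyclic of order 130, the number of elements of order d is φ(d) when d | 130 and 0 otherwise.
78 does not divide 130, so no element of (Z/131Z)^× has order 78.

0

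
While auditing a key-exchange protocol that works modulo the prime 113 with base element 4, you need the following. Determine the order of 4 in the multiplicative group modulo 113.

Since 4 ∈ (Z/113Z)^×, its order divides φ(113) = 113 − 1 = 112 = 2^4 · 7.
Divisors of 112: 1, 2, 4, 7, 8, 14, 16, 28, 56, 112.
Compute 4^d (mod 113) for the divisors d until we hit 1:
4^1 ≡ 4 (mod 113)
4^2 ≡ 16 (mod 113)
4^4 ≡ 30 (mod 113)
4^7 ≡ 112 (mod 113)
4^8 ≡ 109 (mod 113)
4^14 ≡ 1 (mod 113) ✓
The smallest such exponent is 14, so the order of 4 is 14.

14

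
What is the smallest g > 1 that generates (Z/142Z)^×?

7

φ(142) = φ(2)·φ(71) = 1·70 = 70 = 2 · 5 · 7.
Test candidates g = 2, 3, … against the prime factors q ∈ {2, 5, 7} of φ(142): g is a generator iff g^(70/q) ≢ 1 for every such q.
g = 2: gcd(2, 142) = 2 > 1, not a unit — skip.
g = 3: 3^35 ≡ 1 — hits 1, so not a primitive root.
g = 4: gcd(4, 142) = 2 > 1, not a unit — skip.
g = 5: 5^35 ≡ 1 — hits 1, so not a primitive root.
g = 6: gcd(6, 142) = 2 > 1, not a unit — skip.
g = 7: 7^35 ≡ 141; 7^14 ≡ 125; 7^10 ≡ 45 — none is 1, so 7 is a primitive root.
So 7 is the smallest generator of (Z/142Z)^×.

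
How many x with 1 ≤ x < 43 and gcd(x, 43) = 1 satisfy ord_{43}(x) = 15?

φ(43) = 43 − 1 = 42 = 2 · 3 · 7.
(Z/43Z)^× is cyclic (|G| = 42); a cyclic group of order m has exactly φ(d) elements of each order d | m, and none otherwise.
Since 15 ∤ 42, the count is 0.

0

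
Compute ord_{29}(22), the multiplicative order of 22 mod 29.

14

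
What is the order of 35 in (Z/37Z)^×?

36

The order of 35 must divide φ(37) = 37 − 1 = 36 = 2^2 · 3^2.
Divisors of 36: 1, 2, 3, 4, 6, 9, 12, 18, 36.
Test each divisor d:
35^1 ≡ 35
35^2 ≡ 4
35^3 ≡ 29
35^4 ≡ 16
35^6 ≡ 27
35^9 ≡ 6
35^12 ≡ 26
35^18 ≡ 36
35^36 ≡ 1
The smallest such exponent is 36, so the order of 35 is 36.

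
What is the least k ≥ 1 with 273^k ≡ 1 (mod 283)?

ord(273) | φ(283) = 283 − 1 = 282 = 2 · 3 · 47.
Divisors of 282: 1, 2, 3, 6, 47, 94, 141, 282.
Test each divisor d:
273^1 ≡ 273
273^2 ≡ 100
273^3 ≡ 132
273^6 ≡ 161
273^47 ≡ 45
273^94 ≡ 44
273^141 ≡ 282
273^282 ≡ 1
Hence ord(273) = 282.

282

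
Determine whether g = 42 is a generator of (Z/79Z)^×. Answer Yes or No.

No

φ(79) = 79 − 1 = 78 = 2 · 3 · 13.
It suffices to check that the order of 42 is not a proper divisor of 78: compute 42^(78/q) for q ∈ {2, 3, 13}.
42^39 ≡ 1 (mod 79)  [q = 2: ≡ 1 ✗]
42^26 ≡ 23 (mod 79)  [q = 3: ≢ 1 ✓]
42^6 ≡ 38 (mod 79)  [q = 13: ≢ 1 ✓]
The check at q = 2 fails, so 42 generates a proper subgroup.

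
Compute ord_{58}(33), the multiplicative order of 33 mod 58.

Since 33 ∈ (Z/58Z)^×, its order divides φ(58) = φ(2)·φ(29) = 1·28 = 28 = 2^2 · 7.
Divisors of 28: 1, 2, 4, 7, 14, 28.
Compute 33^d (mod 58) for the divisors d until we hit 1:
33^1 ≡ 33 (mod 58)
33^2 ≡ 45 (mod 58)
33^4 ≡ 53 (mod 58)
33^7 ≡ 57 (mod 58)
33^14 ≡ 1 (mod 58) ✓
Hence ord(33) = 14.

14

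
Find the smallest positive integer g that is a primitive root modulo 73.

5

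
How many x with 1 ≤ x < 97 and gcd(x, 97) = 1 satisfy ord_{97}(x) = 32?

16

φ(97) = 97 − 1 = 96 = 2^5 · 3.
(Z/97Z)^× is cyclic (|G| = 96); a cyclic group of order m has exactly φ(d) elements of each order d | m, and none otherwise.
32 = 2^5 divides 96, and φ(32) = 16.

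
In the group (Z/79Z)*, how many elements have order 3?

2

φ(79) = 79 − 1 = 78 = 2 · 3 · 13.
Since (Z/79Z)^× is cyclic of order 78, the number of elements of order d is φ(d) when d | 78 and 0 otherwise.
3 | 78, and φ(3) = 3 − 1 = 2.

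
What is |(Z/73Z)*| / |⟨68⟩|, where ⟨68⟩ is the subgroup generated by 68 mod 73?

1

Since 68 ∈ (Z/73Z)^×, its order divides φ(73) = 73 − 1 = 72 = 2^3 · 3^2.
Divisors of 72: 1, 2, 3, 4, 6, 8, 9, 12, 18, 24, 36, 72.
Compute 68^d (mod 73) for the divisors d until we hit 1:
68^1 ≡ 68
68^2 ≡ 25
68^3 ≡ 21
68^4 ≡ 41
68^6 ≡ 3
68^8 ≡ 2
68^9 ≡ 63
68^12 ≡ 9
68^18 ≡ 27
68^24 ≡ 8
68^36 ≡ 72
68^72 ≡ 1
So ord_73(68) = 72, hence |⟨68⟩| = 72.
The index is φ(73) / ord(68) = 72 / 72 = 1.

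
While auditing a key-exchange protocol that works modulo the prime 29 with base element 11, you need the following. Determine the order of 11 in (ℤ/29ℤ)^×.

28

By Lagrange's theorem, ord_29(11) divides φ(29) = 29 − 1 = 28 = 2^2 · 7.
Divisors of 28: 1, 2, 4, 7, 14, 28.
Check 11^d mod 29 for each divisor in increasing order:
11^1 ≡ 11
11^2 ≡ 5
11^4 ≡ 25
11^7 ≡ 12
11^14 ≡ 28
11^28 ≡ 1
Therefore the multiplicative order of 11 modulo 29 is 28.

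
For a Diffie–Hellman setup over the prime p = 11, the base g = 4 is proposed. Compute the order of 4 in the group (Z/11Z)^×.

Since 4 ∈ (Z/11Z)^×, its order divides φ(11) = 11 − 1 = 10 = 2 · 5.
Divisors of 10: 1, 2, 5, 10.
Compute 4^d (mod 11) for the divisors d until we hit 1:
4^1 ≡ 4 (mod 11)
4^2 ≡ 5 (mod 11)
4^5 ≡ 1 (mod 11) ✓
Therefore the multiplicative order of 4 modulo 11 is 5.

5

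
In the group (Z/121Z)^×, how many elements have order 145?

0

φ(121) = φ(11^2) = 11·(11−1) = 110 = 2 · 5 · 11.
(Z/121Z)^× is cyclic (|G| = 110); a cyclic group of order m has exactly φ(d) elements of each order d | m, and none otherwise.
Since 145 ∤ 110, the count is 0.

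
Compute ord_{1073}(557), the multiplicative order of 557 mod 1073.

252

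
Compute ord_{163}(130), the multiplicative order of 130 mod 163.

162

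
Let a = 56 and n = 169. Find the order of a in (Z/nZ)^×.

78

ord(56) | φ(169) = φ(13^2) = 13·(13−1) = 156 = 2^2 · 3 · 13.
Divisors of 156: 1, 2, 3, 4, 6, 12, 13, 26, 39, 52, 78, 156.
Compute 56^d (mod 169) for the divisors d until we hit 1:
56^1 ≡ 56 (mod 169)
56^2 ≡ 94 (mod 169)
56^3 ≡ 25 (mod 169)
56^4 ≡ 48 (mod 169)
56^6 ≡ 118 (mod 169)
56^12 ≡ 66 (mod 169)
56^13 ≡ 147 (mod 169)
56^26 ≡ 146 (mod 169)
56^39 ≡ 168 (mod 169)
56^52 ≡ 22 (mod 169)
56^78 ≡ 1 (mod 169) ✓
Hence ord(56) = 78.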